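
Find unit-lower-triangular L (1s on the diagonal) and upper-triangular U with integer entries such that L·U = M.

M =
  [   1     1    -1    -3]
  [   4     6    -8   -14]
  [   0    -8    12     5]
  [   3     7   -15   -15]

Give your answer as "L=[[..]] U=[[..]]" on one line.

L=[[1,0,0,0],[4,1,0,0],[0,-4,1,0],[3,2,1,1]] U=[[1,1,-1,-3],[0,2,-4,-2],[0,0,-4,-3],[0,0,0,1]]

  r1 -= 4·r0 → [0,2,-4,-2]
  r2 -= 0·r0 → [0,-8,12,5]
  r3 -= 3·r0 → [0,4,-12,-6]
  r2 -= -4·r1 → [0,0,-4,-3]
  r3 -= 2·r1 → [0,0,-4,-2]
  r3 -= 1·r2 → [0,0,0,1]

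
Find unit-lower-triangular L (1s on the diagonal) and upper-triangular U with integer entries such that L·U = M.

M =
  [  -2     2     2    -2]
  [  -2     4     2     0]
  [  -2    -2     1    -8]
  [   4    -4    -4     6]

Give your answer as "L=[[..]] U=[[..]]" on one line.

  R1 -= 1·R0 → [0,2,0,2]
  R2 -= 1·R0 → [0,-4,-1,-6]
  R3 -= -2·R0 → [0,0,0,2]
  R2 -= -2·R1 → [0,0,-1,-2]
  R3 -= 0·R1 → [0,0,0,2]
  R3 -= 0·R2 → [0,0,0,2]

L=[[1,0,0,0],[1,1,0,0],[1,-2,1,0],[-2,0,0,1]] U=[[-2,2,2,-2],[0,2,0,2],[0,0,-1,-2],[0,0,0,2]]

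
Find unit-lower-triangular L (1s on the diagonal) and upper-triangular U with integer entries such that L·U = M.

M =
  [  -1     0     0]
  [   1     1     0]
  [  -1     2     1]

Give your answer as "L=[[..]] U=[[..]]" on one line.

  r1 -= -1·r0 → [0,1,0]
  r2 -= 1·r0 → [0,2,1]
  r2 -= 2·r1 → [0,0,1]

L=[[1,0,0],[-1,1,0],[1,2,1]] U=[[-1,0,0],[0,1,0],[0,0,1]]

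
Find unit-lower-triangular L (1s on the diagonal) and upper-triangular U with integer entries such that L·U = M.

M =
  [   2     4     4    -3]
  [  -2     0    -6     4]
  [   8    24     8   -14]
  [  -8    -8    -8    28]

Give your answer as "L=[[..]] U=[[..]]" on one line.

  R1 -= -1·R0 → [0,4,-2,1]
  R2 -= 4·R0 → [0,8,-8,-2]
  R3 -= -4·R0 → [0,8,8,16]
  R2 -= 2·R1 → [0,0,-4,-4]
  R3 -= 2·R1 → [0,0,12,14]
  R3 -= -3·R2 → [0,0,0,2]

L=[[1,0,0,0],[-1,1,0,0],[4,2,1,0],[-4,2,-3,1]] U=[[2,4,4,-3],[0,4,-2,1],[0,0,-4,-4],[0,0,0,2]]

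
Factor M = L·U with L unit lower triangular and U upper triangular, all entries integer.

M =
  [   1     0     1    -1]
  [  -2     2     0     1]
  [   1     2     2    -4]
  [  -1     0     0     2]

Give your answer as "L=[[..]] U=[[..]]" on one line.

  R1 -= -2·R0 → [0,2,2,-1]
  R2 -= 1·R0 → [0,2,1,-3]
  R3 -= -1·R0 → [0,0,1,1]
  R2 -= 1·R1 → [0,0,-1,-2]
  R3 -= 0·R1 → [0,0,1,1]
  R3 -= -1·R2 → [0,0,0,-1]

L=[[1,0,0,0],[-2,1,0,0],[1,1,1,0],[-1,0,-1,1]] U=[[1,0,1,-1],[0,2,2,-1],[0,0,-1,-2],[0,0,0,-1]]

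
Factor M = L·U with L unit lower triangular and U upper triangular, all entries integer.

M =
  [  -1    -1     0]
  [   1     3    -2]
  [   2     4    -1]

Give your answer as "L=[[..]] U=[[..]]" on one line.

L=[[1,0,0],[-1,1,0],[-2,1,1]] U=[[-1,-1,0],[0,2,-2],[0,0,1]]

  r1 -= -1·r0 → [0,2,-2]
  r2 -= -2·r0 → [0,2,-1]
  r2 -= 1·r1 → [0,0,1]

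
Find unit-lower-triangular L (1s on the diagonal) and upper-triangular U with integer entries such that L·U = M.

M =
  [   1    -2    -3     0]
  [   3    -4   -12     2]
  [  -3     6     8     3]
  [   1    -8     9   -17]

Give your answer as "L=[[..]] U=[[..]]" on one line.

L=[[1,0,0,0],[3,1,0,0],[-3,0,1,0],[1,-3,-3,1]] U=[[1,-2,-3,0],[0,2,-3,2],[0,0,-1,3],[0,0,0,-2]]

  r1 -= 3·r0 → [0,2,-3,2]
  r2 -= -3·r0 → [0,0,-1,3]
  r3 -= 1·r0 → [0,-6,12,-17]
  r2 -= 0·r1 → [0,0,-1,3]
  r3 -= -3·r1 → [0,0,3,-11]
  r3 -= -3·r2 → [0,0,0,-2]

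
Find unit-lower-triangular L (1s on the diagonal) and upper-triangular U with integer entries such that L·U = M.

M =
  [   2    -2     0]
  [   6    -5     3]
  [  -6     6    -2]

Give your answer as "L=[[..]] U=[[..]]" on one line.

  row1 -= 3·row0 → [0,1,3]
  row2 -= -3·row0 → [0,0,-2]
  row2 -= 0·row1 → [0,0,-2]

L=[[1,0,0],[3,1,0],[-3,0,1]] U=[[2,-2,0],[0,1,3],[0,0,-2]]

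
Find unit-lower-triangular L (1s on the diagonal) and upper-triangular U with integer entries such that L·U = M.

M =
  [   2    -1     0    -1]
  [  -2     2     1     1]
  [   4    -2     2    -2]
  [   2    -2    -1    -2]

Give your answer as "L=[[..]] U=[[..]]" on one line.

L=[[1,0,0,0],[-1,1,0,0],[2,0,1,0],[1,-1,0,1]] U=[[2,-1,0,-1],[0,1,1,0],[0,0,2,0],[0,0,0,-1]]

  row1 -= -1·row0 → [0,1,1,0]
  row2 -= 2·row0 → [0,0,2,0]
  row3 -= 1·row0 → [0,-1,-1,-1]
  row2 -= 0·row1 → [0,0,2,0]
  row3 -= -1·row1 → [0,0,0,-1]
  row3 -= 0·row2 → [0,0,0,-1]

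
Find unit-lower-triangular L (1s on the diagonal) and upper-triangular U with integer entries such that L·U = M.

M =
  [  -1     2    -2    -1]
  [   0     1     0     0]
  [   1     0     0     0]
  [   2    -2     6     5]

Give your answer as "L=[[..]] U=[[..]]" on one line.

L=[[1,0,0,0],[0,1,0,0],[-1,2,1,0],[-2,2,-1,1]] U=[[-1,2,-2,-1],[0,1,0,0],[0,0,-2,-1],[0,0,0,2]]

  row1 -= 0·row0 → [0,1,0,0]
  row2 -= -1·row0 → [0,2,-2,-1]
  row3 -= -2·row0 → [0,2,2,3]
  row2 -= 2·row1 → [0,0,-2,-1]
  row3 -= 2·row1 → [0,0,2,3]
  row3 -= -1·row2 → [0,0,0,2]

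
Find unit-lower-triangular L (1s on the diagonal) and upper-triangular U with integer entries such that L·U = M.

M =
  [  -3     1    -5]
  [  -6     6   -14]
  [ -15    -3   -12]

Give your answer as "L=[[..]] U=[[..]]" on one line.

L=[[1,0,0],[2,1,0],[5,-2,1]] U=[[-3,1,-5],[0,4,-4],[0,0,5]]

  r1 -= 2·r0 → [0,4,-4]
  r2 -= 5·r0 → [0,-8,13]
  r2 -= -2·r1 → [0,0,5]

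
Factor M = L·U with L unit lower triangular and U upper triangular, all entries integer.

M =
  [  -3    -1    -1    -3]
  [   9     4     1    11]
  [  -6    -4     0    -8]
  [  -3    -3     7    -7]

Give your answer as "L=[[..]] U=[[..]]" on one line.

L=[[1,0,0,0],[-3,1,0,0],[2,-2,1,0],[1,-2,-2,1]] U=[[-3,-1,-1,-3],[0,1,-2,2],[0,0,-2,2],[0,0,0,4]]

  R1 -= -3·R0 → [0,1,-2,2]
  R2 -= 2·R0 → [0,-2,2,-2]
  R3 -= 1·R0 → [0,-2,8,-4]
  R2 -= -2·R1 → [0,0,-2,2]
  R3 -= -2·R1 → [0,0,4,0]
  R3 -= -2·R2 → [0,0,0,4]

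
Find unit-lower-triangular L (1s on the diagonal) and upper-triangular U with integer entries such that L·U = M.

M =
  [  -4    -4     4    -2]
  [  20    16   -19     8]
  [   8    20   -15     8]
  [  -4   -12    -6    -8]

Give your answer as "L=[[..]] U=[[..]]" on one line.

L=[[1,0,0,0],[-5,1,0,0],[-2,-3,1,0],[1,2,3,1]] U=[[-4,-4,4,-2],[0,-4,1,-2],[0,0,-4,-2],[0,0,0,4]]

  R1 -= -5·R0 → [0,-4,1,-2]
  R2 -= -2·R0 → [0,12,-7,4]
  R3 -= 1·R0 → [0,-8,-10,-6]
  R2 -= -3·R1 → [0,0,-4,-2]
  R3 -= 2·R1 → [0,0,-12,-2]
  R3 -= 3·R2 → [0,0,0,4]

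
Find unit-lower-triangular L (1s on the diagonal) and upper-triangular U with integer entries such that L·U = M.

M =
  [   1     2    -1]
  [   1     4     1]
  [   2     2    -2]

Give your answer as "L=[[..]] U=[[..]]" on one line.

L=[[1,0,0],[1,1,0],[2,-1,1]] U=[[1,2,-1],[0,2,2],[0,0,2]]

  R1 -= 1·R0 → [0,2,2]
  R2 -= 2·R0 → [0,-2,0]
  R2 -= -1·R1 → [0,0,2]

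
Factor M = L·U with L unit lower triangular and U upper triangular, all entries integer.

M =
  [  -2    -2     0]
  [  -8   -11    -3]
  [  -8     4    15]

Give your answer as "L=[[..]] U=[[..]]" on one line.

  r1 -= 4·r0 → [0,-3,-3]
  r2 -= 4·r0 → [0,12,15]
  r2 -= -4·r1 → [0,0,3]

L=[[1,0,0],[4,1,0],[4,-4,1]] U=[[-2,-2,0],[0,-3,-3],[0,0,3]]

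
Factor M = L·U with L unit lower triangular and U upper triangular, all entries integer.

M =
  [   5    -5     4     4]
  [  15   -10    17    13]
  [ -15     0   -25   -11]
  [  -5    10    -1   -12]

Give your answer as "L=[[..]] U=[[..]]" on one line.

  row1 -= 3·row0 → [0,5,5,1]
  row2 -= -3·row0 → [0,-15,-13,1]
  row3 -= -1·row0 → [0,5,3,-8]
  row2 -= -3·row1 → [0,0,2,4]
  row3 -= 1·row1 → [0,0,-2,-9]
  row3 -= -1·row2 → [0,0,0,-5]

L=[[1,0,0,0],[3,1,0,0],[-3,-3,1,0],[-1,1,-1,1]] U=[[5,-5,4,4],[0,5,5,1],[0,0,2,4],[0,0,0,-5]]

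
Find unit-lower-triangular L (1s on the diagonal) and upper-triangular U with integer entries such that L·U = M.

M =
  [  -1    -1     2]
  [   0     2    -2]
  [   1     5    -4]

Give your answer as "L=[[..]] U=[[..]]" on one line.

L=[[1,0,0],[0,1,0],[-1,2,1]] U=[[-1,-1,2],[0,2,-2],[0,0,2]]

  R1 -= 0·R0 → [0,2,-2]
  R2 -= -1·R0 → [0,4,-2]
  R2 -= 2·R1 → [0,0,2]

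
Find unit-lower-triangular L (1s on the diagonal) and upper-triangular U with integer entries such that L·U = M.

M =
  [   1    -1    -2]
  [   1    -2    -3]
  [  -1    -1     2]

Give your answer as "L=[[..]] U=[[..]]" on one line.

  row1 -= 1·row0 → [0,-1,-1]
  row2 -= -1·row0 → [0,-2,0]
  row2 -= 2·row1 → [0,0,2]

L=[[1,0,0],[1,1,0],[-1,2,1]] U=[[1,-1,-2],[0,-1,-1],[0,0,2]]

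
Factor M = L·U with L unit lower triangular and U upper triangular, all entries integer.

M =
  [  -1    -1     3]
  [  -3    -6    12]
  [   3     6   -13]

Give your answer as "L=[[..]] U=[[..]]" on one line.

  row1 -= 3·row0 → [0,-3,3]
  row2 -= -3·row0 → [0,3,-4]
  row2 -= -1·row1 → [0,0,-1]

L=[[1,0,0],[3,1,0],[-3,-1,1]] U=[[-1,-1,3],[0,-3,3],[0,0,-1]]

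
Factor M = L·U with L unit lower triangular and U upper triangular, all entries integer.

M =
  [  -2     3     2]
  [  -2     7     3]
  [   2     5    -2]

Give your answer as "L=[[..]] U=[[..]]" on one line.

L=[[1,0,0],[1,1,0],[-1,2,1]] U=[[-2,3,2],[0,4,1],[0,0,-2]]

  R1 -= 1·R0 → [0,4,1]
  R2 -= -1·R0 → [0,8,0]
  R2 -= 2·R1 → [0,0,-2]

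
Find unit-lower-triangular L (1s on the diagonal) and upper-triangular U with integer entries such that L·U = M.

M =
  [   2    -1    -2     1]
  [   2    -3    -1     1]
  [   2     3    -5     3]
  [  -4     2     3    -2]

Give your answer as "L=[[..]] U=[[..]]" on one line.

  row1 -= 1·row0 → [0,-2,1,0]
  row2 -= 1·row0 → [0,4,-3,2]
  row3 -= -2·row0 → [0,0,-1,0]
  row2 -= -2·row1 → [0,0,-1,2]
  row3 -= 0·row1 → [0,0,-1,0]
  row3 -= 1·row2 → [0,0,0,-2]

L=[[1,0,0,0],[1,1,0,0],[1,-2,1,0],[-2,0,1,1]] U=[[2,-1,-2,1],[0,-2,1,0],[0,0,-1,2],[0,0,0,-2]]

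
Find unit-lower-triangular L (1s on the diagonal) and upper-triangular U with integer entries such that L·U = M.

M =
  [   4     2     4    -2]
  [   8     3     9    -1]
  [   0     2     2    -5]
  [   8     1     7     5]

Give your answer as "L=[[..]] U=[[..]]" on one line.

  row1 -= 2·row0 → [0,-1,1,3]
  row2 -= 0·row0 → [0,2,2,-5]
  row3 -= 2·row0 → [0,-3,-1,9]
  row2 -= -2·row1 → [0,0,4,1]
  row3 -= 3·row1 → [0,0,-4,0]
  row3 -= -1·row2 → [0,0,0,1]

L=[[1,0,0,0],[2,1,0,0],[0,-2,1,0],[2,3,-1,1]] U=[[4,2,4,-2],[0,-1,1,3],[0,0,4,1],[0,0,0,1]]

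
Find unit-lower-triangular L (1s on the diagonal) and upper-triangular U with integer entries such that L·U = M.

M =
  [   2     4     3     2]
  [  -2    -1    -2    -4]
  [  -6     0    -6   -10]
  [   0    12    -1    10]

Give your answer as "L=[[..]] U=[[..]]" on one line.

L=[[1,0,0,0],[-1,1,0,0],[-3,4,1,0],[0,4,5,1]] U=[[2,4,3,2],[0,3,1,-2],[0,0,-1,4],[0,0,0,-2]]

  row1 -= -1·row0 → [0,3,1,-2]
  row2 -= -3·row0 → [0,12,3,-4]
  row3 -= 0·row0 → [0,12,-1,10]
  row2 -= 4·row1 → [0,0,-1,4]
  row3 -= 4·row1 → [0,0,-5,18]
  row3 -= 5·row2 → [0,0,0,-2]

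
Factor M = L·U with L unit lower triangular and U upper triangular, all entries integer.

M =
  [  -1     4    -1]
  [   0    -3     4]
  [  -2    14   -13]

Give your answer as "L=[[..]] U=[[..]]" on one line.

L=[[1,0,0],[0,1,0],[2,-2,1]] U=[[-1,4,-1],[0,-3,4],[0,0,-3]]

  R1 -= 0·R0 → [0,-3,4]
  R2 -= 2·R0 → [0,6,-11]
  R2 -= -2·R1 → [0,0,-3]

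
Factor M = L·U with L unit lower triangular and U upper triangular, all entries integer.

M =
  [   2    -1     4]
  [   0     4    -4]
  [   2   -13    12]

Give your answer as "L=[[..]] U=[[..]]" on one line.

L=[[1,0,0],[0,1,0],[1,-3,1]] U=[[2,-1,4],[0,4,-4],[0,0,-4]]

  R1 -= 0·R0 → [0,4,-4]
  R2 -= 1·R0 → [0,-12,8]
  R2 -= -3·R1 → [0,0,-4]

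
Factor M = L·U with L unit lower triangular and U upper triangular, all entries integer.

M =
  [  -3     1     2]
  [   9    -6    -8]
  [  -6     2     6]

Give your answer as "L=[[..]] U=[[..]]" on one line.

  row1 -= -3·row0 → [0,-3,-2]
  row2 -= 2·row0 → [0,0,2]
  row2 -= 0·row1 → [0,0,2]

L=[[1,0,0],[-3,1,0],[2,0,1]] U=[[-3,1,2],[0,-3,-2],[0,0,2]]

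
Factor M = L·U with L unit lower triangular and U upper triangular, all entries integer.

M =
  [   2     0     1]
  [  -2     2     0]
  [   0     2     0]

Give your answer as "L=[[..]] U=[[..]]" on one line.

L=[[1,0,0],[-1,1,0],[0,1,1]] U=[[2,0,1],[0,2,1],[0,0,-1]]

  r1 -= -1·r0 → [0,2,1]
  r2 -= 0·r0 → [0,2,0]
  r2 -= 1·r1 → [0,0,-1]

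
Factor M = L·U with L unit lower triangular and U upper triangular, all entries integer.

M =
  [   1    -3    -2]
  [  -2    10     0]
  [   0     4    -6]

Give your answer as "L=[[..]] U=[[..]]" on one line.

L=[[1,0,0],[-2,1,0],[0,1,1]] U=[[1,-3,-2],[0,4,-4],[0,0,-2]]

  row1 -= -2·row0 → [0,4,-4]
  row2 -= 0·row0 → [0,4,-6]
  row2 -= 1·row1 → [0,0,-2]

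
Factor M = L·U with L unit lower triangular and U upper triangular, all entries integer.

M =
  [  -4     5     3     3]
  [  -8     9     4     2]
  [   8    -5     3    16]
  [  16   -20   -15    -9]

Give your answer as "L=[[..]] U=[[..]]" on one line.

L=[[1,0,0,0],[2,1,0,0],[-2,-5,1,0],[-4,0,3,1]] U=[[-4,5,3,3],[0,-1,-2,-4],[0,0,-1,2],[0,0,0,-3]]

  row1 -= 2·row0 → [0,-1,-2,-4]
  row2 -= -2·row0 → [0,5,9,22]
  row3 -= -4·row0 → [0,0,-3,3]
  row2 -= -5·row1 → [0,0,-1,2]
  row3 -= 0·row1 → [0,0,-3,3]
  row3 -= 3·row2 → [0,0,0,-3]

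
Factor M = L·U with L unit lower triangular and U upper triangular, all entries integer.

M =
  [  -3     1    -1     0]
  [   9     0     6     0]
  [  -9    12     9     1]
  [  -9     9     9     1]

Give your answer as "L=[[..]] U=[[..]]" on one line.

  R1 -= -3·R0 → [0,3,3,0]
  R2 -= 3·R0 → [0,9,12,1]
  R3 -= 3·R0 → [0,6,12,1]
  R2 -= 3·R1 → [0,0,3,1]
  R3 -= 2·R1 → [0,0,6,1]
  R3 -= 2·R2 → [0,0,0,-1]

L=[[1,0,0,0],[-3,1,0,0],[3,3,1,0],[3,2,2,1]] U=[[-3,1,-1,0],[0,3,3,0],[0,0,3,1],[0,0,0,-1]]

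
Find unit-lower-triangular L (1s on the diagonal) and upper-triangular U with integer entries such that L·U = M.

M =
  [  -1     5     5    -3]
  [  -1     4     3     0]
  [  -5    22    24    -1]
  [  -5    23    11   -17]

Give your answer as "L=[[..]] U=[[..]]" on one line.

  R1 -= 1·R0 → [0,-1,-2,3]
  R2 -= 5·R0 → [0,-3,-1,14]
  R3 -= 5·R0 → [0,-2,-14,-2]
  R2 -= 3·R1 → [0,0,5,5]
  R3 -= 2·R1 → [0,0,-10,-8]
  R3 -= -2·R2 → [0,0,0,2]

L=[[1,0,0,0],[1,1,0,0],[5,3,1,0],[5,2,-2,1]] U=[[-1,5,5,-3],[0,-1,-2,3],[0,0,5,5],[0,0,0,2]]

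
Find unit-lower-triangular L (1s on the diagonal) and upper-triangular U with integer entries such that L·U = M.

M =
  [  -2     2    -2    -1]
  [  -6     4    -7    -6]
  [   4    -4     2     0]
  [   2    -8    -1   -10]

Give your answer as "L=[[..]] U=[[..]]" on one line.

  row1 -= 3·row0 → [0,-2,-1,-3]
  row2 -= -2·row0 → [0,0,-2,-2]
  row3 -= -1·row0 → [0,-6,-3,-11]
  row2 -= 0·row1 → [0,0,-2,-2]
  row3 -= 3·row1 → [0,0,0,-2]
  row3 -= 0·row2 → [0,0,0,-2]

L=[[1,0,0,0],[3,1,0,0],[-2,0,1,0],[-1,3,0,1]] U=[[-2,2,-2,-1],[0,-2,-1,-3],[0,0,-2,-2],[0,0,0,-2]]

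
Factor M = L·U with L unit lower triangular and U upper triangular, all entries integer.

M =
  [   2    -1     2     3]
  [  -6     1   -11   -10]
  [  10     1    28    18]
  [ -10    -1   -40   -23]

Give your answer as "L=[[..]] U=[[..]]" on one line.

  row1 -= -3·row0 → [0,-2,-5,-1]
  row2 -= 5·row0 → [0,6,18,3]
  row3 -= -5·row0 → [0,-6,-30,-8]
  row2 -= -3·row1 → [0,0,3,0]
  row3 -= 3·row1 → [0,0,-15,-5]
  row3 -= -5·row2 → [0,0,0,-5]

L=[[1,0,0,0],[-3,1,0,0],[5,-3,1,0],[-5,3,-5,1]] U=[[2,-1,2,3],[0,-2,-5,-1],[0,0,3,0],[0,0,0,-5]]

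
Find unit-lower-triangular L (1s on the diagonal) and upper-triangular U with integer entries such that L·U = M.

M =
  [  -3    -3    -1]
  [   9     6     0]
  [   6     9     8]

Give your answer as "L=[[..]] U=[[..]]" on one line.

L=[[1,0,0],[-3,1,0],[-2,-1,1]] U=[[-3,-3,-1],[0,-3,-3],[0,0,3]]

  r1 -= -3·r0 → [0,-3,-3]
  r2 -= -2·r0 → [0,3,6]
  r2 -= -1·r1 → [0,0,3]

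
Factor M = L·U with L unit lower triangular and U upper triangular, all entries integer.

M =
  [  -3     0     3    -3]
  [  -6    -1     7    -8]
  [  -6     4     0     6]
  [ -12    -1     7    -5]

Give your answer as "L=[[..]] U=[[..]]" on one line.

  R1 -= 2·R0 → [0,-1,1,-2]
  R2 -= 2·R0 → [0,4,-6,12]
  R3 -= 4·R0 → [0,-1,-5,7]
  R2 -= -4·R1 → [0,0,-2,4]
  R3 -= 1·R1 → [0,0,-6,9]
  R3 -= 3·R2 → [0,0,0,-3]

L=[[1,0,0,0],[2,1,0,0],[2,-4,1,0],[4,1,3,1]] U=[[-3,0,3,-3],[0,-1,1,-2],[0,0,-2,4],[0,0,0,-3]]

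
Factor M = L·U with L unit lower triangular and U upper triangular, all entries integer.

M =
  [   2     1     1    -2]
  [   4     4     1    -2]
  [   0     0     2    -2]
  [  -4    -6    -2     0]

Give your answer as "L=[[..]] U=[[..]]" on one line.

  r1 -= 2·r0 → [0,2,-1,2]
  r2 -= 0·r0 → [0,0,2,-2]
  r3 -= -2·r0 → [0,-4,0,-4]
  r2 -= 0·r1 → [0,0,2,-2]
  r3 -= -2·r1 → [0,0,-2,0]
  r3 -= -1·r2 → [0,0,0,-2]

L=[[1,0,0,0],[2,1,0,0],[0,0,1,0],[-2,-2,-1,1]] U=[[2,1,1,-2],[0,2,-1,2],[0,0,2,-2],[0,0,0,-2]]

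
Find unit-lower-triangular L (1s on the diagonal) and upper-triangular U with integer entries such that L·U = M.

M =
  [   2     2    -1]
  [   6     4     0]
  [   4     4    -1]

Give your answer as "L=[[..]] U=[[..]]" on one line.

L=[[1,0,0],[3,1,0],[2,0,1]] U=[[2,2,-1],[0,-2,3],[0,0,1]]

  r1 -= 3·r0 → [0,-2,3]
  r2 -= 2·r0 → [0,0,1]
  r2 -= 0·r1 → [0,0,1]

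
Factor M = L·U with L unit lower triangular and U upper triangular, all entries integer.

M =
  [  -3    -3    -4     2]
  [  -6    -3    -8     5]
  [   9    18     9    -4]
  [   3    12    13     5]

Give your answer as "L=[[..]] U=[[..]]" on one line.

  row1 -= 2·row0 → [0,3,0,1]
  row2 -= -3·row0 → [0,9,-3,2]
  row3 -= -1·row0 → [0,9,9,7]
  row2 -= 3·row1 → [0,0,-3,-1]
  row3 -= 3·row1 → [0,0,9,4]
  row3 -= -3·row2 → [0,0,0,1]

L=[[1,0,0,0],[2,1,0,0],[-3,3,1,0],[-1,3,-3,1]] U=[[-3,-3,-4,2],[0,3,0,1],[0,0,-3,-1],[0,0,0,1]]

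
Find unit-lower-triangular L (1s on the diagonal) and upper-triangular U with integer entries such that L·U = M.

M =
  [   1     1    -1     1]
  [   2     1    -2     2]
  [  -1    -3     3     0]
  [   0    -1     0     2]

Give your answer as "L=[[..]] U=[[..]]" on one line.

L=[[1,0,0,0],[2,1,0,0],[-1,2,1,0],[0,1,0,1]] U=[[1,1,-1,1],[0,-1,0,0],[0,0,2,1],[0,0,0,2]]

  R1 -= 2·R0 → [0,-1,0,0]
  R2 -= -1·R0 → [0,-2,2,1]
  R3 -= 0·R0 → [0,-1,0,2]
  R2 -= 2·R1 → [0,0,2,1]
  R3 -= 1·R1 → [0,0,0,2]
  R3 -= 0·R2 → [0,0,0,2]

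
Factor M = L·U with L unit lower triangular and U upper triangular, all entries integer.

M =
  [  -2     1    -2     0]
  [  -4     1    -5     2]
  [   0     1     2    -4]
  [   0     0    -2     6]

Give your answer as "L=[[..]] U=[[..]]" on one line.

  R1 -= 2·R0 → [0,-1,-1,2]
  R2 -= 0·R0 → [0,1,2,-4]
  R3 -= 0·R0 → [0,0,-2,6]
  R2 -= -1·R1 → [0,0,1,-2]
  R3 -= 0·R1 → [0,0,-2,6]
  R3 -= -2·R2 → [0,0,0,2]

L=[[1,0,0,0],[2,1,0,0],[0,-1,1,0],[0,0,-2,1]] U=[[-2,1,-2,0],[0,-1,-1,2],[0,0,1,-2],[0,0,0,2]]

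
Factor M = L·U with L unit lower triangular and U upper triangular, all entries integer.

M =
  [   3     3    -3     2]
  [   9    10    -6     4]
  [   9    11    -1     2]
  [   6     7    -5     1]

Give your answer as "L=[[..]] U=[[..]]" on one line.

L=[[1,0,0,0],[3,1,0,0],[3,2,1,0],[2,1,-1,1]] U=[[3,3,-3,2],[0,1,3,-2],[0,0,2,0],[0,0,0,-1]]

  r1 -= 3·r0 → [0,1,3,-2]
  r2 -= 3·r0 → [0,2,8,-4]
  r3 -= 2·r0 → [0,1,1,-3]
  r2 -= 2·r1 → [0,0,2,0]
  r3 -= 1·r1 → [0,0,-2,-1]
  r3 -= -1·r2 → [0,0,0,-1]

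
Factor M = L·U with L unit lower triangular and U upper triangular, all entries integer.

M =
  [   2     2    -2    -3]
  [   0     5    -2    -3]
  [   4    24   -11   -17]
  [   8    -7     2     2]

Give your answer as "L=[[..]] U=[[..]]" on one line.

  R1 -= 0·R0 → [0,5,-2,-3]
  R2 -= 2·R0 → [0,20,-7,-11]
  R3 -= 4·R0 → [0,-15,10,14]
  R2 -= 4·R1 → [0,0,1,1]
  R3 -= -3·R1 → [0,0,4,5]
  R3 -= 4·R2 → [0,0,0,1]

L=[[1,0,0,0],[0,1,0,0],[2,4,1,0],[4,-3,4,1]] U=[[2,2,-2,-3],[0,5,-2,-3],[0,0,1,1],[0,0,0,1]]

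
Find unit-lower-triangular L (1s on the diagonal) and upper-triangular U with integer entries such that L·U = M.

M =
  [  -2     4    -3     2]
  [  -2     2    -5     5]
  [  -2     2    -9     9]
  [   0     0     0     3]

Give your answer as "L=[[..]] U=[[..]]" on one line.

L=[[1,0,0,0],[1,1,0,0],[1,1,1,0],[0,0,0,1]] U=[[-2,4,-3,2],[0,-2,-2,3],[0,0,-4,4],[0,0,0,3]]

  R1 -= 1·R0 → [0,-2,-2,3]
  R2 -= 1·R0 → [0,-2,-6,7]
  R3 -= 0·R0 → [0,0,0,3]
  R2 -= 1·R1 → [0,0,-4,4]
  R3 -= 0·R1 → [0,0,0,3]
  R3 -= 0·R2 → [0,0,0,3]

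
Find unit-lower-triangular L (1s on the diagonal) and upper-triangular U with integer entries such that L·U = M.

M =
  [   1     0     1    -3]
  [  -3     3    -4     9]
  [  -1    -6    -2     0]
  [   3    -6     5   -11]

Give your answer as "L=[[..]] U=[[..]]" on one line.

  r1 -= -3·r0 → [0,3,-1,0]
  r2 -= -1·r0 → [0,-6,-1,-3]
  r3 -= 3·r0 → [0,-6,2,-2]
  r2 -= -2·r1 → [0,0,-3,-3]
  r3 -= -2·r1 → [0,0,0,-2]
  r3 -= 0·r2 → [0,0,0,-2]

L=[[1,0,0,0],[-3,1,0,0],[-1,-2,1,0],[3,-2,0,1]] U=[[1,0,1,-3],[0,3,-1,0],[0,0,-3,-3],[0,0,0,-2]]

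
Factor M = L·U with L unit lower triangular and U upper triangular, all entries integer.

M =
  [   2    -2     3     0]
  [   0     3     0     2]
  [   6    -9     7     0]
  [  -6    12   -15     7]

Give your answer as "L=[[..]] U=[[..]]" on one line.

L=[[1,0,0,0],[0,1,0,0],[3,-1,1,0],[-3,2,3,1]] U=[[2,-2,3,0],[0,3,0,2],[0,0,-2,2],[0,0,0,-3]]

  r1 -= 0·r0 → [0,3,0,2]
  r2 -= 3·r0 → [0,-3,-2,0]
  r3 -= -3·r0 → [0,6,-6,7]
  r2 -= -1·r1 → [0,0,-2,2]
  r3 -= 2·r1 → [0,0,-6,3]
  r3 -= 3·r2 → [0,0,0,-3]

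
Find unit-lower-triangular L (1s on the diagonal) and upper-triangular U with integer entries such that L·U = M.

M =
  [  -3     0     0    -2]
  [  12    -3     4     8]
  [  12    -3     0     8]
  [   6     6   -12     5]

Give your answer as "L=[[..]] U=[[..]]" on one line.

  r1 -= -4·r0 → [0,-3,4,0]
  r2 -= -4·r0 → [0,-3,0,0]
  r3 -= -2·r0 → [0,6,-12,1]
  r2 -= 1·r1 → [0,0,-4,0]
  r3 -= -2·r1 → [0,0,-4,1]
  r3 -= 1·r2 → [0,0,0,1]

L=[[1,0,0,0],[-4,1,0,0],[-4,1,1,0],[-2,-2,1,1]] U=[[-3,0,0,-2],[0,-3,4,0],[0,0,-4,0],[0,0,0,1]]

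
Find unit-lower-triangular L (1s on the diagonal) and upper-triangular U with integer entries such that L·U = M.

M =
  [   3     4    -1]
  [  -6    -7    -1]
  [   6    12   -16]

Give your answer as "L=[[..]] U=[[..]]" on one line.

L=[[1,0,0],[-2,1,0],[2,4,1]] U=[[3,4,-1],[0,1,-3],[0,0,-2]]

  R1 -= -2·R0 → [0,1,-3]
  R2 -= 2·R0 → [0,4,-14]
  R2 -= 4·R1 → [0,0,-2]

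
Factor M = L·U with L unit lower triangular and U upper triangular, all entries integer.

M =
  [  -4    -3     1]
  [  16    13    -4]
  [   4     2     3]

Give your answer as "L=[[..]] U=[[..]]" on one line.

L=[[1,0,0],[-4,1,0],[-1,-1,1]] U=[[-4,-3,1],[0,1,0],[0,0,4]]

  r1 -= -4·r0 → [0,1,0]
  r2 -= -1·r0 → [0,-1,4]
  r2 -= -1·r1 → [0,0,4]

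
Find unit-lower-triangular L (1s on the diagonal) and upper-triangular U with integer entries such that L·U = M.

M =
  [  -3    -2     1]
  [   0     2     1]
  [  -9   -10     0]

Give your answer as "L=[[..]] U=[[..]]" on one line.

L=[[1,0,0],[0,1,0],[3,-2,1]] U=[[-3,-2,1],[0,2,1],[0,0,-1]]

  row1 -= 0·row0 → [0,2,1]
  row2 -= 3·row0 → [0,-4,-3]
  row2 -= -2·row1 → [0,0,-1]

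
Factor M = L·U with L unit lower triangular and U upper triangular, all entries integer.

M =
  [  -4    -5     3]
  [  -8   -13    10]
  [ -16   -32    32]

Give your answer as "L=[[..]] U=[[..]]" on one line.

  r1 -= 2·r0 → [0,-3,4]
  r2 -= 4·r0 → [0,-12,20]
  r2 -= 4·r1 → [0,0,4]

L=[[1,0,0],[2,1,0],[4,4,1]] U=[[-4,-5,3],[0,-3,4],[0,0,4]]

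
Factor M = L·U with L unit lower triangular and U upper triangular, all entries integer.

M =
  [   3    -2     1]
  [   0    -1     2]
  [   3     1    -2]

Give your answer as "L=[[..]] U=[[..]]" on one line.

  row1 -= 0·row0 → [0,-1,2]
  row2 -= 1·row0 → [0,3,-3]
  row2 -= -3·row1 → [0,0,3]

L=[[1,0,0],[0,1,0],[1,-3,1]] U=[[3,-2,1],[0,-1,2],[0,0,3]]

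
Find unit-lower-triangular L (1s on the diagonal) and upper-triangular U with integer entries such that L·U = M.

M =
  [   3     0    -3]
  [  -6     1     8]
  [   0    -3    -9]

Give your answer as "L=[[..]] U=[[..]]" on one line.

L=[[1,0,0],[-2,1,0],[0,-3,1]] U=[[3,0,-3],[0,1,2],[0,0,-3]]

  row1 -= -2·row0 → [0,1,2]
  row2 -= 0·row0 → [0,-3,-9]
  row2 -= -3·row1 → [0,0,-3]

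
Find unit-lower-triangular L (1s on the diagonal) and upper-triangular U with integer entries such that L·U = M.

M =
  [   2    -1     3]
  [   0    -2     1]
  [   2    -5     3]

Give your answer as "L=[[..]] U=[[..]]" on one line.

L=[[1,0,0],[0,1,0],[1,2,1]] U=[[2,-1,3],[0,-2,1],[0,0,-2]]

  R1 -= 0·R0 → [0,-2,1]
  R2 -= 1·R0 → [0,-4,0]
  R2 -= 2·R1 → [0,0,-2]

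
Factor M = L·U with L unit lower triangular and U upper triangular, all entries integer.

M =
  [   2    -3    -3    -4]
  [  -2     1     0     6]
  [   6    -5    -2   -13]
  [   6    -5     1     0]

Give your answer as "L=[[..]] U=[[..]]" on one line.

L=[[1,0,0,0],[-1,1,0,0],[3,-2,1,0],[3,-2,4,1]] U=[[2,-3,-3,-4],[0,-2,-3,2],[0,0,1,3],[0,0,0,4]]

  row1 -= -1·row0 → [0,-2,-3,2]
  row2 -= 3·row0 → [0,4,7,-1]
  row3 -= 3·row0 → [0,4,10,12]
  row2 -= -2·row1 → [0,0,1,3]
  row3 -= -2·row1 → [0,0,4,16]
  row3 -= 4·row2 → [0,0,0,4]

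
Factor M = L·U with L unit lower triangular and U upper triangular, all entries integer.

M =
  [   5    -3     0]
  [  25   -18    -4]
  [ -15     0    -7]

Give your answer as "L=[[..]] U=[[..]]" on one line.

  R1 -= 5·R0 → [0,-3,-4]
  R2 -= -3·R0 → [0,-9,-7]
  R2 -= 3·R1 → [0,0,5]

L=[[1,0,0],[5,1,0],[-3,3,1]] U=[[5,-3,0],[0,-3,-4],[0,0,5]]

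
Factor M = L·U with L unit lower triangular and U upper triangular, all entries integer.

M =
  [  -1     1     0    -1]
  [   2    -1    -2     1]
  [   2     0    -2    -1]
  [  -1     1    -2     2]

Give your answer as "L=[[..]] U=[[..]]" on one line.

  R1 -= -2·R0 → [0,1,-2,-1]
  R2 -= -2·R0 → [0,2,-2,-3]
  R3 -= 1·R0 → [0,0,-2,3]
  R2 -= 2·R1 → [0,0,2,-1]
  R3 -= 0·R1 → [0,0,-2,3]
  R3 -= -1·R2 → [0,0,0,2]

L=[[1,0,0,0],[-2,1,0,0],[-2,2,1,0],[1,0,-1,1]] U=[[-1,1,0,-1],[0,1,-2,-1],[0,0,2,-1],[0,0,0,2]]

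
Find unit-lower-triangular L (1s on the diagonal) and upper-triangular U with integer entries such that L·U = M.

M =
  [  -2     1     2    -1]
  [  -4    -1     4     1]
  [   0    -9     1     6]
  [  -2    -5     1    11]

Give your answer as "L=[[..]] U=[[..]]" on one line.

L=[[1,0,0,0],[2,1,0,0],[0,3,1,0],[1,2,-1,1]] U=[[-2,1,2,-1],[0,-3,0,3],[0,0,1,-3],[0,0,0,3]]

  row1 -= 2·row0 → [0,-3,0,3]
  row2 -= 0·row0 → [0,-9,1,6]
  row3 -= 1·row0 → [0,-6,-1,12]
  row2 -= 3·row1 → [0,0,1,-3]
  row3 -= 2·row1 → [0,0,-1,6]
  row3 -= -1·row2 → [0,0,0,3]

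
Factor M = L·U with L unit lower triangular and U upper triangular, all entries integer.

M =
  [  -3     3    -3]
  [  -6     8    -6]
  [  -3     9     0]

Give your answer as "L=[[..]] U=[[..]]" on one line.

  R1 -= 2·R0 → [0,2,0]
  R2 -= 1·R0 → [0,6,3]
  R2 -= 3·R1 → [0,0,3]

L=[[1,0,0],[2,1,0],[1,3,1]] U=[[-3,3,-3],[0,2,0],[0,0,3]]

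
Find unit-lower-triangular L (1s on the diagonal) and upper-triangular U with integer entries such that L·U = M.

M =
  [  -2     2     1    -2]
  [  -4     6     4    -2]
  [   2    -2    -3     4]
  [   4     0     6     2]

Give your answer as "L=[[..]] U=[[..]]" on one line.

  R1 -= 2·R0 → [0,2,2,2]
  R2 -= -1·R0 → [0,0,-2,2]
  R3 -= -2·R0 → [0,4,8,-2]
  R2 -= 0·R1 → [0,0,-2,2]
  R3 -= 2·R1 → [0,0,4,-6]
  R3 -= -2·R2 → [0,0,0,-2]

L=[[1,0,0,0],[2,1,0,0],[-1,0,1,0],[-2,2,-2,1]] U=[[-2,2,1,-2],[0,2,2,2],[0,0,-2,2],[0,0,0,-2]]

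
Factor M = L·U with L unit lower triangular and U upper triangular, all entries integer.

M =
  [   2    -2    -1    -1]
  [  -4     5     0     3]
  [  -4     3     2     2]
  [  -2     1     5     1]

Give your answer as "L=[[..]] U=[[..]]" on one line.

L=[[1,0,0,0],[-2,1,0,0],[-2,-1,1,0],[-1,-1,-1,1]] U=[[2,-2,-1,-1],[0,1,-2,1],[0,0,-2,1],[0,0,0,2]]

  row1 -= -2·row0 → [0,1,-2,1]
  row2 -= -2·row0 → [0,-1,0,0]
  row3 -= -1·row0 → [0,-1,4,0]
  row2 -= -1·row1 → [0,0,-2,1]
  row3 -= -1·row1 → [0,0,2,1]
  row3 -= -1·row2 → [0,0,0,2]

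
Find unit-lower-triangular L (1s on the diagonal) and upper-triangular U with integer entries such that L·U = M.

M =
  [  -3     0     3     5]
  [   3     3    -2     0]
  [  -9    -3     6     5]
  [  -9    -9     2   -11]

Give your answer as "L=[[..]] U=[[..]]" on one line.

L=[[1,0,0,0],[-1,1,0,0],[3,-1,1,0],[3,-3,2,1]] U=[[-3,0,3,5],[0,3,1,5],[0,0,-2,-5],[0,0,0,-1]]

  R1 -= -1·R0 → [0,3,1,5]
  R2 -= 3·R0 → [0,-3,-3,-10]
  R3 -= 3·R0 → [0,-9,-7,-26]
  R2 -= -1·R1 → [0,0,-2,-5]
  R3 -= -3·R1 → [0,0,-4,-11]
  R3 -= 2·R2 → [0,0,0,-1]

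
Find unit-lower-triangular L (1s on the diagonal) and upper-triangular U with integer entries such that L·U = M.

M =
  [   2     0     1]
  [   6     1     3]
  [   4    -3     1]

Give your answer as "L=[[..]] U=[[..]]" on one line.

L=[[1,0,0],[3,1,0],[2,-3,1]] U=[[2,0,1],[0,1,0],[0,0,-1]]

  R1 -= 3·R0 → [0,1,0]
  R2 -= 2·R0 → [0,-3,-1]
  R2 -= -3·R1 → [0,0,-1]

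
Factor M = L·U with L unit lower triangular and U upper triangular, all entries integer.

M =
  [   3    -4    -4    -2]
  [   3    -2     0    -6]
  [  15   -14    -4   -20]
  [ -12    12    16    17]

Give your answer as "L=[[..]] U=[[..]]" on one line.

  r1 -= 1·r0 → [0,2,4,-4]
  r2 -= 5·r0 → [0,6,16,-10]
  r3 -= -4·r0 → [0,-4,0,9]
  r2 -= 3·r1 → [0,0,4,2]
  r3 -= -2·r1 → [0,0,8,1]
  r3 -= 2·r2 → [0,0,0,-3]

L=[[1,0,0,0],[1,1,0,0],[5,3,1,0],[-4,-2,2,1]] U=[[3,-4,-4,-2],[0,2,4,-4],[0,0,4,2],[0,0,0,-3]]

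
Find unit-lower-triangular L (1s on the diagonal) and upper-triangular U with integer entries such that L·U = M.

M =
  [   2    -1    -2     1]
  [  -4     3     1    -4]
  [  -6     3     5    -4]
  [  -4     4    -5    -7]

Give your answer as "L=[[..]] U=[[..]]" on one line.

L=[[1,0,0,0],[-2,1,0,0],[-3,0,1,0],[-2,2,3,1]] U=[[2,-1,-2,1],[0,1,-3,-2],[0,0,-1,-1],[0,0,0,2]]

  r1 -= -2·r0 → [0,1,-3,-2]
  r2 -= -3·r0 → [0,0,-1,-1]
  r3 -= -2·r0 → [0,2,-9,-5]
  r2 -= 0·r1 → [0,0,-1,-1]
  r3 -= 2·r1 → [0,0,-3,-1]
  r3 -= 3·r2 → [0,0,0,2]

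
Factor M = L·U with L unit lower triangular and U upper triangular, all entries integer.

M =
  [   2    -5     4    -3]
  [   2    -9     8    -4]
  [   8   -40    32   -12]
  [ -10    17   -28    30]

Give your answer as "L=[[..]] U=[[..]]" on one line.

L=[[1,0,0,0],[1,1,0,0],[4,5,1,0],[-5,2,4,1]] U=[[2,-5,4,-3],[0,-4,4,-1],[0,0,-4,5],[0,0,0,-3]]

  r1 -= 1·r0 → [0,-4,4,-1]
  r2 -= 4·r0 → [0,-20,16,0]
  r3 -= -5·r0 → [0,-8,-8,15]
  r2 -= 5·r1 → [0,0,-4,5]
  r3 -= 2·r1 → [0,0,-16,17]
  r3 -= 4·r2 → [0,0,0,-3]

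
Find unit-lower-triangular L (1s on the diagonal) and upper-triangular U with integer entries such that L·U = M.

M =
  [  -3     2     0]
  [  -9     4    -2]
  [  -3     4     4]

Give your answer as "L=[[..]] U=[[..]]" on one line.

  row1 -= 3·row0 → [0,-2,-2]
  row2 -= 1·row0 → [0,2,4]
  row2 -= -1·row1 → [0,0,2]

L=[[1,0,0],[3,1,0],[1,-1,1]] U=[[-3,2,0],[0,-2,-2],[0,0,2]]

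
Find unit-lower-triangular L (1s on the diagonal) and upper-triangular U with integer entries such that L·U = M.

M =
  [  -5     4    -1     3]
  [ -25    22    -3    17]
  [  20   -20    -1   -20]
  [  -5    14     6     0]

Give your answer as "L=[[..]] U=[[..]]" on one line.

  R1 -= 5·R0 → [0,2,2,2]
  R2 -= -4·R0 → [0,-4,-5,-8]
  R3 -= 1·R0 → [0,10,7,-3]
  R2 -= -2·R1 → [0,0,-1,-4]
  R3 -= 5·R1 → [0,0,-3,-13]
  R3 -= 3·R2 → [0,0,0,-1]

L=[[1,0,0,0],[5,1,0,0],[-4,-2,1,0],[1,5,3,1]] U=[[-5,4,-1,3],[0,2,2,2],[0,0,-1,-4],[0,0,0,-1]]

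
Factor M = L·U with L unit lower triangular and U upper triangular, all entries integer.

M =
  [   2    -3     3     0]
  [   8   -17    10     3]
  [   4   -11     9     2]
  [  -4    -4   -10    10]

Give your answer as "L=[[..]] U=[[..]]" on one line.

L=[[1,0,0,0],[4,1,0,0],[2,1,1,0],[-2,2,0,1]] U=[[2,-3,3,0],[0,-5,-2,3],[0,0,5,-1],[0,0,0,4]]

  R1 -= 4·R0 → [0,-5,-2,3]
  R2 -= 2·R0 → [0,-5,3,2]
  R3 -= -2·R0 → [0,-10,-4,10]
  R2 -= 1·R1 → [0,0,5,-1]
  R3 -= 2·R1 → [0,0,0,4]
  R3 -= 0·R2 → [0,0,0,4]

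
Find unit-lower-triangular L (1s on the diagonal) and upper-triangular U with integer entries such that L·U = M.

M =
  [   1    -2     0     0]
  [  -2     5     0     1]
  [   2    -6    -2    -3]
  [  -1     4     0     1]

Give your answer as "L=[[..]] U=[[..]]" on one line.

  r1 -= -2·r0 → [0,1,0,1]
  r2 -= 2·r0 → [0,-2,-2,-3]
  r3 -= -1·r0 → [0,2,0,1]
  r2 -= -2·r1 → [0,0,-2,-1]
  r3 -= 2·r1 → [0,0,0,-1]
  r3 -= 0·r2 → [0,0,0,-1]

L=[[1,0,0,0],[-2,1,0,0],[2,-2,1,0],[-1,2,0,1]] U=[[1,-2,0,0],[0,1,0,1],[0,0,-2,-1],[0,0,0,-1]]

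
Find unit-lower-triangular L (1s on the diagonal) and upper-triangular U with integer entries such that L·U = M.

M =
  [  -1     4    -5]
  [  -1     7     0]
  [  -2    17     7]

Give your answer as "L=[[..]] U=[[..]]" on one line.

L=[[1,0,0],[1,1,0],[2,3,1]] U=[[-1,4,-5],[0,3,5],[0,0,2]]

  r1 -= 1·r0 → [0,3,5]
  r2 -= 2·r0 → [0,9,17]
  r2 -= 3·r1 → [0,0,2]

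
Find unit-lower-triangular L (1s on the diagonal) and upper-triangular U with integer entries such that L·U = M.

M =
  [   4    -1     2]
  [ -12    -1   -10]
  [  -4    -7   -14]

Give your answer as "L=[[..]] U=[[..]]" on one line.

L=[[1,0,0],[-3,1,0],[-1,2,1]] U=[[4,-1,2],[0,-4,-4],[0,0,-4]]

  r1 -= -3·r0 → [0,-4,-4]
  r2 -= -1·r0 → [0,-8,-12]
  r2 -= 2·r1 → [0,0,-4]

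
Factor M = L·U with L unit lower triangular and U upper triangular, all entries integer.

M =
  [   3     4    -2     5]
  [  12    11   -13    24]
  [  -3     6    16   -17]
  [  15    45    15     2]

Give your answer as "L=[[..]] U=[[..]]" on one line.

L=[[1,0,0,0],[4,1,0,0],[-1,-2,1,0],[5,-5,0,1]] U=[[3,4,-2,5],[0,-5,-5,4],[0,0,4,-4],[0,0,0,-3]]

  r1 -= 4·r0 → [0,-5,-5,4]
  r2 -= -1·r0 → [0,10,14,-12]
  r3 -= 5·r0 → [0,25,25,-23]
  r2 -= -2·r1 → [0,0,4,-4]
  r3 -= -5·r1 → [0,0,0,-3]
  r3 -= 0·r2 → [0,0,0,-3]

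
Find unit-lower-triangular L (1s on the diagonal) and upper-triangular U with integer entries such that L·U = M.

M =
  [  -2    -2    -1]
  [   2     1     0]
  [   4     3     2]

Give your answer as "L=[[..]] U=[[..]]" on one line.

L=[[1,0,0],[-1,1,0],[-2,1,1]] U=[[-2,-2,-1],[0,-1,-1],[0,0,1]]

  R1 -= -1·R0 → [0,-1,-1]
  R2 -= -2·R0 → [0,-1,0]
  R2 -= 1·R1 → [0,0,1]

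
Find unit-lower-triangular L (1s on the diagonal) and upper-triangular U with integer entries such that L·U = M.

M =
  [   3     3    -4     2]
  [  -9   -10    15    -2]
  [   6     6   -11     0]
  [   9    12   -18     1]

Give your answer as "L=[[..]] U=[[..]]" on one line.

L=[[1,0,0,0],[-3,1,0,0],[2,0,1,0],[3,-3,-1,1]] U=[[3,3,-4,2],[0,-1,3,4],[0,0,-3,-4],[0,0,0,3]]

  R1 -= -3·R0 → [0,-1,3,4]
  R2 -= 2·R0 → [0,0,-3,-4]
  R3 -= 3·R0 → [0,3,-6,-5]
  R2 -= 0·R1 → [0,0,-3,-4]
  R3 -= -3·R1 → [0,0,3,7]
  R3 -= -1·R2 → [0,0,0,3]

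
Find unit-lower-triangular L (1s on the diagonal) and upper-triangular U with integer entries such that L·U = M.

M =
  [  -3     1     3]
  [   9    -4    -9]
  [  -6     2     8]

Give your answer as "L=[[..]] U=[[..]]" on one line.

  R1 -= -3·R0 → [0,-1,0]
  R2 -= 2·R0 → [0,0,2]
  R2 -= 0·R1 → [0,0,2]

L=[[1,0,0],[-3,1,0],[2,0,1]] U=[[-3,1,3],[0,-1,0],[0,0,2]]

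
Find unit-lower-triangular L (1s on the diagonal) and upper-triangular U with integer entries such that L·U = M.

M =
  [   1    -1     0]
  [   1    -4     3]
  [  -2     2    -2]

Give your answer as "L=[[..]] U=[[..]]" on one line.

L=[[1,0,0],[1,1,0],[-2,0,1]] U=[[1,-1,0],[0,-3,3],[0,0,-2]]

  R1 -= 1·R0 → [0,-3,3]
  R2 -= -2·R0 → [0,0,-2]
  R2 -= 0·R1 → [0,0,-2]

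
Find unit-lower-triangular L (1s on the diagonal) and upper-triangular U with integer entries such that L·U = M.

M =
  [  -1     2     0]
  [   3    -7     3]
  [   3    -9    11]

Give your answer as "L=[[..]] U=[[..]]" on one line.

  row1 -= -3·row0 → [0,-1,3]
  row2 -= -3·row0 → [0,-3,11]
  row2 -= 3·row1 → [0,0,2]

L=[[1,0,0],[-3,1,0],[-3,3,1]] U=[[-1,2,0],[0,-1,3],[0,0,2]]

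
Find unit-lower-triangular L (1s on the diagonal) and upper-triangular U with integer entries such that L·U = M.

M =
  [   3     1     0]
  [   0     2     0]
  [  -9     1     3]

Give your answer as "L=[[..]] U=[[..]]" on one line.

L=[[1,0,0],[0,1,0],[-3,2,1]] U=[[3,1,0],[0,2,0],[0,0,3]]

  R1 -= 0·R0 → [0,2,0]
  R2 -= -3·R0 → [0,4,3]
  R2 -= 2·R1 → [0,0,3]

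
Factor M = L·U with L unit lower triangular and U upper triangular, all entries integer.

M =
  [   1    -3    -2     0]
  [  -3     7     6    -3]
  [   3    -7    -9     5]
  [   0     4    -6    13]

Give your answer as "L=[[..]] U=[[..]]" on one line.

  row1 -= -3·row0 → [0,-2,0,-3]
  row2 -= 3·row0 → [0,2,-3,5]
  row3 -= 0·row0 → [0,4,-6,13]
  row2 -= -1·row1 → [0,0,-3,2]
  row3 -= -2·row1 → [0,0,-6,7]
  row3 -= 2·row2 → [0,0,0,3]

L=[[1,0,0,0],[-3,1,0,0],[3,-1,1,0],[0,-2,2,1]] U=[[1,-3,-2,0],[0,-2,0,-3],[0,0,-3,2],[0,0,0,3]]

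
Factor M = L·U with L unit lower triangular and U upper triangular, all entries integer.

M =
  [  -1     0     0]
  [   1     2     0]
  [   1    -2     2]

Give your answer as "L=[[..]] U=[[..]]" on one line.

  R1 -= -1·R0 → [0,2,0]
  R2 -= -1·R0 → [0,-2,2]
  R2 -= -1·R1 → [0,0,2]

L=[[1,0,0],[-1,1,0],[-1,-1,1]] U=[[-1,0,0],[0,2,0],[0,0,2]]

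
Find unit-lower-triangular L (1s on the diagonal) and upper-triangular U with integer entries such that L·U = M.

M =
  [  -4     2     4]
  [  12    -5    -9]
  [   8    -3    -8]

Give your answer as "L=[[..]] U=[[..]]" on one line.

  row1 -= -3·row0 → [0,1,3]
  row2 -= -2·row0 → [0,1,0]
  row2 -= 1·row1 → [0,0,-3]

L=[[1,0,0],[-3,1,0],[-2,1,1]] U=[[-4,2,4],[0,1,3],[0,0,-3]]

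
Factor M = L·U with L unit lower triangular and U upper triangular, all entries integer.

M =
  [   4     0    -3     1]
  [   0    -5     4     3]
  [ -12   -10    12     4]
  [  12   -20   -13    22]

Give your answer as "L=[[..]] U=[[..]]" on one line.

L=[[1,0,0,0],[0,1,0,0],[-3,2,1,0],[3,4,4,1]] U=[[4,0,-3,1],[0,-5,4,3],[0,0,-5,1],[0,0,0,3]]

  R1 -= 0·R0 → [0,-5,4,3]
  R2 -= -3·R0 → [0,-10,3,7]
  R3 -= 3·R0 → [0,-20,-4,19]
  R2 -= 2·R1 → [0,0,-5,1]
  R3 -= 4·R1 → [0,0,-20,7]
  R3 -= 4·R2 → [0,0,0,3]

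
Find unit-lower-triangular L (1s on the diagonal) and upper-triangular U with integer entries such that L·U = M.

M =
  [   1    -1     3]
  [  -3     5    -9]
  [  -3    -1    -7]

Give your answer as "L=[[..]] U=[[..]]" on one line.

  R1 -= -3·R0 → [0,2,0]
  R2 -= -3·R0 → [0,-4,2]
  R2 -= -2·R1 → [0,0,2]

L=[[1,0,0],[-3,1,0],[-3,-2,1]] U=[[1,-1,3],[0,2,0],[0,0,2]]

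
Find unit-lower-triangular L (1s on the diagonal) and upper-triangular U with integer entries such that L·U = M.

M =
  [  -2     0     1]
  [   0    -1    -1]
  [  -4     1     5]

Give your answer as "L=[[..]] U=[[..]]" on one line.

L=[[1,0,0],[0,1,0],[2,-1,1]] U=[[-2,0,1],[0,-1,-1],[0,0,2]]

  r1 -= 0·r0 → [0,-1,-1]
  r2 -= 2·r0 → [0,1,3]
  r2 -= -1·r1 → [0,0,2]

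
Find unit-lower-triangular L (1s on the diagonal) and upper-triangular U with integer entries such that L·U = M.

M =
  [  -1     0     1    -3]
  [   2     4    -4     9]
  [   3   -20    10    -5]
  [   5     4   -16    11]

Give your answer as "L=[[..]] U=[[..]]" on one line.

  R1 -= -2·R0 → [0,4,-2,3]
  R2 -= -3·R0 → [0,-20,13,-14]
  R3 -= -5·R0 → [0,4,-11,-4]
  R2 -= -5·R1 → [0,0,3,1]
  R3 -= 1·R1 → [0,0,-9,-7]
  R3 -= -3·R2 → [0,0,0,-4]

L=[[1,0,0,0],[-2,1,0,0],[-3,-5,1,0],[-5,1,-3,1]] U=[[-1,0,1,-3],[0,4,-2,3],[0,0,3,1],[0,0,0,-4]]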